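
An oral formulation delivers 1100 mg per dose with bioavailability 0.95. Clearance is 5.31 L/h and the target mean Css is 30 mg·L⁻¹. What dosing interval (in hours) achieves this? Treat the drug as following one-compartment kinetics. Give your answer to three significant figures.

F·D/τ = CL·Css → τ = F·D / (CL·Css).
τ = 0.95 × 1100 / (5.31 × 30) = 6.560 h

6.56 h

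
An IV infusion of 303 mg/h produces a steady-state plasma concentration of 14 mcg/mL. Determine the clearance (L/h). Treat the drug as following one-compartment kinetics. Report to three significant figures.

21.6 L/h

At steady state, infusion rate = CL × Css, so CL = rate / Css.
CL = 303 / 14 = 21.64 L/h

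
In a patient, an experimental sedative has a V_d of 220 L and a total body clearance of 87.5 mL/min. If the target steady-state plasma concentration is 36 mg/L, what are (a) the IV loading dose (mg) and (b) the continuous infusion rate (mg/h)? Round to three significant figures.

(a) 7920 mg; (b) 189 mg/h

Loading dose = Vd × C = 220.0 × 36 = 7920 mg
CL = 87.5 mL/min × 60/1000 = 5.250 L/h
Infusion rate = 5.250 L/h × 36 mg/L = 189.0 mg/h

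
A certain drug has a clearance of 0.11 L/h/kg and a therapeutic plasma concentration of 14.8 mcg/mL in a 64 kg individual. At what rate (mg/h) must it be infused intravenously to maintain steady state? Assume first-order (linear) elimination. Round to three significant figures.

CL = 0.11 L/h/kg × 64 kg = 7.040 L/h
Infusion rate = CL · Css = 7.040 L/h × 14.8 mg/L = 104.2 mg/h

104 mg/h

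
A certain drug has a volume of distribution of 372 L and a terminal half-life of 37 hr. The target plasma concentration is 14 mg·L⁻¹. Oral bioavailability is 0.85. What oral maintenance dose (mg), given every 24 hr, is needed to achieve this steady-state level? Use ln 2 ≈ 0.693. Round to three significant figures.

2750 mg

CL = ln 2 · Vd / t½ = 0.693 × 372.0 / 37 = 6.967 L/h
D = CL × Css × τ / F = 6.967 × 14 × 24 / 0.85 = 2754 mg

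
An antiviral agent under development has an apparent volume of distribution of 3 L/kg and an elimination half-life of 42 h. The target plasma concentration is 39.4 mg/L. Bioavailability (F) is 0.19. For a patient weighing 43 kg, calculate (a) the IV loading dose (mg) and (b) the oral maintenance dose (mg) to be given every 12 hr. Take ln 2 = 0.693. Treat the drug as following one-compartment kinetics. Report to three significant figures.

(a) 5080 mg; (b) 5300 mg

Vd(total) = 43 kg × 3 L/kg = 129.0 L
LD = Vd × C = 129.0 × 39.4 = 5083 mg
CL = 0.693 × Vd / t½ = 0.693 × 129.0 / 42 = 2.129 L/h
D = CL × Css × τ / F = 2.129 × 39.4 × 12 / 0.19 = 5298 mg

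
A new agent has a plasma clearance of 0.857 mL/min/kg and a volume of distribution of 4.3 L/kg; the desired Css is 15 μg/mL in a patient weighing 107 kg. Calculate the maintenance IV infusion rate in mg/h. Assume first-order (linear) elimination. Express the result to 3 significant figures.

CL = 0.857 mL/min/kg × 107 kg = 91.70 mL/min = 91.70 × 60/1000 = 5.502 L/h
Infusion rate = CL · Css = 5.502 L/h × 15 mg/L = 82.53 mg/h

82.5 mg/h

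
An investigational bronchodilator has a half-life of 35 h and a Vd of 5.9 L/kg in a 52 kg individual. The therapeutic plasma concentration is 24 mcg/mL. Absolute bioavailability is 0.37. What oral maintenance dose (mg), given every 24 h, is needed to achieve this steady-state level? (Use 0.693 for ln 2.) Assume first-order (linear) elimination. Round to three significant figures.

Vd(total) = 52 kg × 5.9 L/kg = 306.8 L
k = 0.693/35 = 0.01980 h⁻¹, so CL = k·Vd = 0.01980 × 306.8 = 6.075 L/h
D = CL × Css × τ / F = 6.075 × 24 × 24 / 0.37 = 9457 mg

9460 mg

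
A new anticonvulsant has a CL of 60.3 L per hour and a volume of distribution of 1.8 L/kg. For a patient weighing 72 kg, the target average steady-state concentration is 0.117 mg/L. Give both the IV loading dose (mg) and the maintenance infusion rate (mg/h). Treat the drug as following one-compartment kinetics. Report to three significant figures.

Vd(total) = 72 kg × 1.8 L/kg = 129.6 L
Loading: fill Vd to C_target → 129.6 L × 0.117 mg/L = 15.16 mg
Infusion rate = 60.30 L/h × 0.117 mg/L = 7.055 mg/h

(a) 15.2 mg; (b) 7.06 mg/h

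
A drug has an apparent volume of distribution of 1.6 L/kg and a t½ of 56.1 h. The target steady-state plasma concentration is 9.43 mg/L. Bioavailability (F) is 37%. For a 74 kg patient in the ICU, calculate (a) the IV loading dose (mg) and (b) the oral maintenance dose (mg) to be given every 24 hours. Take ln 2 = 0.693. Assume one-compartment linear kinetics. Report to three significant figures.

(a) 1120 mg; (b) 895 mg

Vd(total) = 74 kg × 1.6 L/kg = 118.4 L
LD = Vd × C = 118.4 × 9.43 = 1117 mg
CL = 0.693 × Vd / t½ = 0.693 × 118.4 / 56.1 = 1.463 L/h
D = CL × Css × τ / F = 1.463 × 9.43 × 24 / 0.37 = 894.9 mg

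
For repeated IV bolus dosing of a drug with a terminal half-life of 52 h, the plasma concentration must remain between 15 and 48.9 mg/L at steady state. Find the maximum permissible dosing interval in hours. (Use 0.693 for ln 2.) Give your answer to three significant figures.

k = 0.693 / t½ = 0.693 / 52 = 0.01333 h⁻¹
Between IV bolus doses, concentration decays as C = C₀·e^(−kτ), so C_peak/C_trough = e^(kτ).
τ_max = ln(C_peak/C_trough) / k = ln(48.9/15) / 0.01333 = 1.182 / 0.01333 = 88.67 h

88.7 h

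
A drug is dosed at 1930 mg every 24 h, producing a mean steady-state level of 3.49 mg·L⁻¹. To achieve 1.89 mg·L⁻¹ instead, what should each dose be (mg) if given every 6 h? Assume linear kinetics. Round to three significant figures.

With linear kinetics, Css is proportional to dose rate (D/τ) at fixed clearance.
D₂ = D₁ × (Css,target / Css,current) × (τ₂/τ₁) = 1930 × (1.89/3.49) × (6/24) = 261.3 mg

261 mg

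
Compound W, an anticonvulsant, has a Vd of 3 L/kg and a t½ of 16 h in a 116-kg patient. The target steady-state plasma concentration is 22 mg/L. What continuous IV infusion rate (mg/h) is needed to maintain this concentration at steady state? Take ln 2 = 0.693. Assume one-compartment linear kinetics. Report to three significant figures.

332 mg/h

Total Vd = 3 × 116 = 348.0 L
CL = ln 2 · Vd / t½ = 0.693 × 348.0 / 16 = 15.07 L/h
Infusion rate = CL × Css = 15.07 × 22 = 331.5 mg/h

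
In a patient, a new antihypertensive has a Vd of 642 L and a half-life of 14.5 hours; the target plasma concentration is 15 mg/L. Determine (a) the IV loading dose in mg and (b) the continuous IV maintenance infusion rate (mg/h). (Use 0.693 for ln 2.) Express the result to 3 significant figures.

LD = Vd × C = 642.0 × 15 = 9630 mg
CL = 0.693 × Vd / t½ = 0.693 × 642.0 / 14.5 = 30.68 L/h
Infusion rate = CL × Css = 30.68 × 15 = 460.2 mg/h

(a) 9630 mg; (b) 460 mg/h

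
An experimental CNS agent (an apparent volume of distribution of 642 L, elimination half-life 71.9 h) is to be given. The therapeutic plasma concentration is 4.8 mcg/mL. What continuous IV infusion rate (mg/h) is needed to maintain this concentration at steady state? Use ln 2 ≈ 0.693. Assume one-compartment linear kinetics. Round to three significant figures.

29.7 mg/h

k = 0.693/71.9 = 0.009638 h⁻¹, so CL = k·Vd = 0.009638 × 642.0 = 6.188 L/h
Infusion rate = CL × Css = 6.188 × 4.8 = 29.70 mg/h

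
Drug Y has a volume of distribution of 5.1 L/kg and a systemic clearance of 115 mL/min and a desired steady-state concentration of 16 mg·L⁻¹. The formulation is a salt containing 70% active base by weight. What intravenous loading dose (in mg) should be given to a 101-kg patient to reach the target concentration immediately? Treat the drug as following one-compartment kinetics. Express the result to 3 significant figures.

11800 mg

Vd = 5.1 L/kg × 101 kg = 515.1 L
LD = Vd × C / S = 515.1 × 16.00 / 0.7 = 11770 mg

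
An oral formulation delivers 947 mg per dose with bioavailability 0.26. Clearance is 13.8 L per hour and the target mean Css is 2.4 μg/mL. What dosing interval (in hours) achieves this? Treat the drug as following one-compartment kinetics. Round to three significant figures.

7.43 h

F·D/τ = CL·Css → τ = F·D / (CL·Css).
τ = 0.26 × 947 / (13.8 × 2.4) = 7.434 h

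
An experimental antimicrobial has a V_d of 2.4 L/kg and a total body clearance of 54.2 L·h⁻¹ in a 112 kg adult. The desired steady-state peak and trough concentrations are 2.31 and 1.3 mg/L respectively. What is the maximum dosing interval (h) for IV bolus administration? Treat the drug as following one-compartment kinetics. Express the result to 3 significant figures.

2.85 h

Vd(total) = 112 kg × 2.4 L/kg = 268.8 L
k = CL / Vd = 54.20 / 268.8 = 0.2016 h⁻¹
Between IV bolus doses, concentration decays as C = C₀·e^(−kτ), so C_peak/C_trough = e^(kτ).
τ_max = ln(C_peak/C_trough) / k = ln(2.31/1.3) / 0.2016 = 0.5749 / 0.2016 = 2.852 h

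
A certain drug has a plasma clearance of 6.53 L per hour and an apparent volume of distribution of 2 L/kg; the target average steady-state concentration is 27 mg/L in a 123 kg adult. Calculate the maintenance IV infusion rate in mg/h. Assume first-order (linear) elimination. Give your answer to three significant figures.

At steady state, infusion rate equals elimination rate: rate in = CL × Css.
Infusion rate = CL · Css = 6.530 L/h × 27 mg/L = 176.3 mg/h

176 mg/h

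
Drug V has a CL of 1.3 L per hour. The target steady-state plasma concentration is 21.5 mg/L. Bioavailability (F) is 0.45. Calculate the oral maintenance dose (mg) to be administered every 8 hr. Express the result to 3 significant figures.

D = CL × Css × τ / F = 1.300 × 21.5 × 8 / 0.45 = 496.9 mg

497 mg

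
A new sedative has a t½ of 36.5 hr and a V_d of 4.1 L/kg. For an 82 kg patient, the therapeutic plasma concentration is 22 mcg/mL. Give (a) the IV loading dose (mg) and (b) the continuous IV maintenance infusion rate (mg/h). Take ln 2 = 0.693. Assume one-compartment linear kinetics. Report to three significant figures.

(a) 7400 mg; (b) 140 mg/h

Total Vd = 4.1 × 82 = 336.2 L
LD = Vd × C = 336.2 × 22 = 7396 mg
CL = 0.693 × Vd / t½ = 0.693 × 336.2 / 36.5 = 6.383 L/h
Infusion rate = CL × Css = 6.383 × 22 = 140.4 mg/h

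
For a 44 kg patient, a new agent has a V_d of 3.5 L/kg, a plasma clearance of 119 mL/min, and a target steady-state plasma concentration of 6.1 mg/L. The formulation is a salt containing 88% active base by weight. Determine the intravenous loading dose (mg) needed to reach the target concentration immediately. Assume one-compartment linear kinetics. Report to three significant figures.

1070 mg

Vd = 3.5 L/kg × 44 kg = 154.0 L
LD is governed by Vd — clearance does not enter the loading-dose calculation.
LD = Vd × C / S = 154.0 × 6.100 / 0.88 = 1068 mg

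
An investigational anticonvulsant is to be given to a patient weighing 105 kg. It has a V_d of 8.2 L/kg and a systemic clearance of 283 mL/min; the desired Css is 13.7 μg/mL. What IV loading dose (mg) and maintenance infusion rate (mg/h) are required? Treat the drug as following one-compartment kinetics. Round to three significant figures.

Total Vd = 8.2 × 105 = 861.0 L
Loading dose = Vd × C = 861.0 × 13.7 = 11800 mg
CL = 283 mL/min × 60/1000 = 16.98 L/h
Maintenance infusion rate = CL × Css = 16.98 × 13.7 = 232.6 mg/h

(a) 11800 mg; (b) 233 mg/h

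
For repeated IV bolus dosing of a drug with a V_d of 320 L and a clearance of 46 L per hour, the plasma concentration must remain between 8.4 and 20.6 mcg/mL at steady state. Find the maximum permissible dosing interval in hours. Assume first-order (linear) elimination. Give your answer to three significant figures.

6.24 h

k = CL / Vd = 46.00 / 320.0 = 0.1438 h⁻¹
Between IV bolus doses, concentration decays as C = C₀·e^(−kτ), so C_peak/C_trough = e^(kτ).
τ_max = ln(C_peak/C_trough) / k = ln(20.6/8.4) / 0.1438 = 0.8971 / 0.1438 = 6.239 h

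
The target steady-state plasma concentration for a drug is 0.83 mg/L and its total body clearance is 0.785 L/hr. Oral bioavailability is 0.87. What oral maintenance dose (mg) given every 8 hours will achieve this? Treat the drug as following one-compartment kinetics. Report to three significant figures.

D = CL × Css × τ / F = 0.7850 × 0.83 × 8 / 0.87 = 5.991 mg

5.99 mg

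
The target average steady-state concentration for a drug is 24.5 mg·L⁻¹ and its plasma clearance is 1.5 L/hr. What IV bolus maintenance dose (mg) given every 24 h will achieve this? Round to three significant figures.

882 mg

At steady state, dose per interval replaces the amount cleared in that interval: D/τ = CL·Css.
D = CL × Css × τ = 1.500 × 24.5 × 24 = 882.0 mg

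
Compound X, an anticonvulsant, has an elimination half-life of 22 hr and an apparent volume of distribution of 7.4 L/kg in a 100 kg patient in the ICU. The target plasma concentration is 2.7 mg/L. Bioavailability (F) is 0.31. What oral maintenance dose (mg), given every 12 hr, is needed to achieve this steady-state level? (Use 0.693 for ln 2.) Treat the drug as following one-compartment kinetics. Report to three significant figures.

2440 mg

Total Vd = 7.4 × 100 = 740.0 L
k = 0.693/22 = 0.03150 h⁻¹, so CL = k·Vd = 0.03150 × 740.0 = 23.31 L/h
D = CL × Css × τ / F = 23.31 × 2.7 × 12 / 0.31 = 2436 mg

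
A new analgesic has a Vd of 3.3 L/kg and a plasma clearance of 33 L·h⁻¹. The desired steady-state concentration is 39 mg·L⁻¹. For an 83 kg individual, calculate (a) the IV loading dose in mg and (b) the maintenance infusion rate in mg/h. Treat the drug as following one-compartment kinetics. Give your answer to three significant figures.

Vd(total) = 83 kg × 3.3 L/kg = 273.9 L
Loading: fill Vd to C_target → 273.9 L × 39 mg/L = 10680 mg
Infusion rate = 33.00 L/h × 39 mg/L = 1287 mg/h

(a) 10700 mg; (b) 1290 mg/h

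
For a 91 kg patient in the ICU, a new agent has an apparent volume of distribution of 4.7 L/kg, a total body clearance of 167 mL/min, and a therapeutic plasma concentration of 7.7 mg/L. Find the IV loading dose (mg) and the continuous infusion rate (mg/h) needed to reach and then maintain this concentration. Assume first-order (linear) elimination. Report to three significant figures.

Vd = 4.7 L/kg × 91 kg = 427.7 L
Loading: fill Vd to C_target → 427.7 L × 7.7 mg/L = 3293 mg
Convert clearance: 167 mL/min × 60 min/h ÷ 1000 mL/L = 10.02 L/h
Maintenance: replace elimination → rate = CL × Css = 10.02 × 7.7 = 77.15 mg/h

(a) 3290 mg; (b) 77.2 mg/h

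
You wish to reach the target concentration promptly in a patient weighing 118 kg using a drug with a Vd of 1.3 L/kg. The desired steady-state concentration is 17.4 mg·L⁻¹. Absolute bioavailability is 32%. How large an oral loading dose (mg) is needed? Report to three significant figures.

8340 mg

Vd(total) = 118 kg × 1.3 L/kg = 153.4 L
LD = Vd × C / F = 153.4 × 17.40 / 0.32 = 8341 mg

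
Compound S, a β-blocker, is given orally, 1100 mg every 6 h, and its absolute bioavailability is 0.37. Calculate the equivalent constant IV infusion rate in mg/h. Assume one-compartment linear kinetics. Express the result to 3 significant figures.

67.8 mg/h

Equivalent systemic input: infusion rate = F·D/τ.
Rate = 0.37 × 1100 / 6 = 67.83 mg/h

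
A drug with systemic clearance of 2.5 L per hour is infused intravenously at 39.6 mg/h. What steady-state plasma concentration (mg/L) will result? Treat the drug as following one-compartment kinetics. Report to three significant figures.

Css = rate / CL = 39.6 / 2.500 = 15.84 mg/L

15.8 mg/L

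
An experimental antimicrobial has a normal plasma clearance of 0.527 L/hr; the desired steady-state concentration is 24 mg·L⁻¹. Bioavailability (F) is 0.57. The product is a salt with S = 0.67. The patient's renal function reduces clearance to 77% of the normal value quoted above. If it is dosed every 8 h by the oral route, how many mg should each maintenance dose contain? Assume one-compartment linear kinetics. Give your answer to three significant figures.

Patient clearance = 0.77 × 0.5270 = 0.4058 L/h
At steady state, dose per interval replaces the amount cleared in that interval: F·S·D/τ = CL·Css.
D = CL × Css × τ / F / S = 0.4058 × 24 × 8 / 0.57 / 0.67 = 204.0 mg

204 mg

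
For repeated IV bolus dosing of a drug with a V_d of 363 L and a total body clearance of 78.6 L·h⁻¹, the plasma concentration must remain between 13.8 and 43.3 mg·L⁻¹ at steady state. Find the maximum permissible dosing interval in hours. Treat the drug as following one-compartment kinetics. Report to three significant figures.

k = CL / Vd = 78.60 / 363.0 = 0.2165 h⁻¹
Between IV bolus doses, concentration decays as C = C₀·e^(−kτ), so C_peak/C_trough = e^(kτ).
τ_max = ln(C_peak/C_trough) / k = ln(43.3/13.8) / 0.2165 = 1.143 / 0.2165 = 5.279 h

5.28 h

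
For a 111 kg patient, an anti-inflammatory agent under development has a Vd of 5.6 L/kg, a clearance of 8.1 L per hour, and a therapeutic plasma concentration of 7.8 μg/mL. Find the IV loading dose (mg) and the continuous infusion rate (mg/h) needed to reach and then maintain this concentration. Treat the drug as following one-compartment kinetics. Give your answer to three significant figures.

(a) 4850 mg; (b) 63.2 mg/h

Vd(total) = 111 kg × 5.6 L/kg = 621.6 L
Loading: fill Vd to C_target → 621.6 L × 7.8 mg/L = 4848 mg
Maintenance: replace elimination → rate = CL × Css = 8.100 × 7.8 = 63.18 mg/h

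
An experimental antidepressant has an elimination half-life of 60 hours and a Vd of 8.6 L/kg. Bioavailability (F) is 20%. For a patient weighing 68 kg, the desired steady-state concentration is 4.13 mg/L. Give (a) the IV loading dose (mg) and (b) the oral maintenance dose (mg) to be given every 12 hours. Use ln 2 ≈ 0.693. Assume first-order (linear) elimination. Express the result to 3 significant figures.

(a) 2420 mg; (b) 1670 mg

Vd(total) = 68 kg × 8.6 L/kg = 584.8 L
LD = Vd × C = 584.8 × 4.13 = 2415 mg
CL = 0.693 × Vd / t½ = 0.693 × 584.8 / 60 = 6.754 L/h
D = CL × Css × τ / F = 6.754 × 4.13 × 12 / 0.2 = 1674 mg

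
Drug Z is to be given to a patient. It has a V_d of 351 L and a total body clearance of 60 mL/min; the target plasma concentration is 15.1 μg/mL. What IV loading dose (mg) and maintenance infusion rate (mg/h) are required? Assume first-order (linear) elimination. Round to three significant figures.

LD = Vd · C_target = 351.0 × 15.1 = 5300 mg
Convert clearance: 60 mL/min × 60 min/h ÷ 1000 mL/L = 3.600 L/h
Infusion rate = 3.600 L/h × 15.1 mg/L = 54.36 mg/h

(a) 5300 mg; (b) 54.4 mg/h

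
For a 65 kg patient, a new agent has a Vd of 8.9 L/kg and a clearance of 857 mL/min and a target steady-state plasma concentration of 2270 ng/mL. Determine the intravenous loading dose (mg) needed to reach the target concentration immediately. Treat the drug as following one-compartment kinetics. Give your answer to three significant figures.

Vd = 8.9 L/kg × 65 kg = 578.5 L
C = 2270 ng/mL = 2.270 mg/L
Loading dose depends on Vd (not clearance): it fills the distribution volume.
LD = Vd × C = 578.5 × 2.270 = 1313 mg

1310 mg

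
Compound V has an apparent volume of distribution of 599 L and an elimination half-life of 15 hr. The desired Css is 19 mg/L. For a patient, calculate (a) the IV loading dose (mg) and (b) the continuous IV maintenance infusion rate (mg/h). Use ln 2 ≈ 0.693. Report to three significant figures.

(a) 11400 mg; (b) 526 mg/h

LD = Vd × C = 599.0 × 19 = 11380 mg
CL = 0.693 × Vd / t½ = 0.693 × 599.0 / 15 = 27.67 L/h
Infusion rate = CL × Css = 27.67 × 19 = 525.7 mg/h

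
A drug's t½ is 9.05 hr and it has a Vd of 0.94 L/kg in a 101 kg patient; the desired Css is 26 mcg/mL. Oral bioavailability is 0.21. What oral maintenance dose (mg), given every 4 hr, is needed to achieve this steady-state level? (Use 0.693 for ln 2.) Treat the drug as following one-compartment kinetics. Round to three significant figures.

3600 mg

Vd = 0.94 L/kg × 101 kg = 94.94 L
CL = 0.693 × Vd / t½ = 0.693 × 94.94 / 9.05 = 7.270 L/h
D = CL × Css × τ / F = 7.270 × 26 × 4 / 0.21 = 3600 mg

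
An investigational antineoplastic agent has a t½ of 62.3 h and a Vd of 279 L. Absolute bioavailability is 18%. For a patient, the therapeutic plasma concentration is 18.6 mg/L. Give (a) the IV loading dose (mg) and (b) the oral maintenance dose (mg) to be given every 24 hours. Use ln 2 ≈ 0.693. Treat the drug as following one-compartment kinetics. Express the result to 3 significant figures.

LD = Vd × C = 279.0 × 18.6 = 5189 mg
CL = 0.693 × Vd / t½ = 0.693 × 279.0 / 62.3 = 3.103 L/h
D = CL × Css × τ / F = 3.103 × 18.6 × 24 / 0.18 = 7695 mg

(a) 5190 mg; (b) 7700 mg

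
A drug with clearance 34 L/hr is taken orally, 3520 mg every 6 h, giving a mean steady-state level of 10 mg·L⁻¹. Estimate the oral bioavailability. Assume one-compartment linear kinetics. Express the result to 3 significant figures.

0.580

F·D/τ = CL·Css at steady state → F = CL·Css·τ / D.
F = 34 × 10 × 6 / 3520 = 0.580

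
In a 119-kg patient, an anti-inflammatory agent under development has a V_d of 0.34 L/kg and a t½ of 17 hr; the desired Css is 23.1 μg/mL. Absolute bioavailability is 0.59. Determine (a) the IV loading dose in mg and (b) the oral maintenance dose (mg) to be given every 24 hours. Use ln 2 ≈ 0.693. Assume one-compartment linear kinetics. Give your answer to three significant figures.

(a) 935 mg; (b) 1550 mg

Vd(total) = 119 kg × 0.34 L/kg = 40.46 L
LD = Vd × C = 40.46 × 23.1 = 934.6 mg
CL = 0.693 × Vd / t½ = 0.693 × 40.46 / 17 = 1.649 L/h
D = CL × Css × τ / F = 1.649 × 23.1 × 24 / 0.59 = 1550 mg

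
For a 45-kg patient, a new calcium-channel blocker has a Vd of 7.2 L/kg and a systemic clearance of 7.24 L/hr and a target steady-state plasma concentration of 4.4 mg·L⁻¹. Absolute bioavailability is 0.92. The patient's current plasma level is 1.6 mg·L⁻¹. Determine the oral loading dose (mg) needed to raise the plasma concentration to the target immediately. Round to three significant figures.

986 mg

Vd(total) = 45 kg × 7.2 L/kg = 324.0 L
LD is governed by Vd — clearance does not enter the loading-dose calculation.
Concentration deficit ΔC = 4.4 − 1.6 = 2.800 mg/L
LD = Vd × ΔC / F = 324.0 × 2.800 / 0.92 = 986.1 mg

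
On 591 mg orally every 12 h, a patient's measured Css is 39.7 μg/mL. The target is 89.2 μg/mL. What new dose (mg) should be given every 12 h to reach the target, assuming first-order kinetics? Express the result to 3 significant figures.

1330 mg

For first-order elimination, Css ∝ F·D/(CL·τ); F and CL are unchanged, so Css ∝ D/τ.
D₂ = D₁ × (Css,target / Css,current) = 591 × 89.2/39.7 = 1328 mg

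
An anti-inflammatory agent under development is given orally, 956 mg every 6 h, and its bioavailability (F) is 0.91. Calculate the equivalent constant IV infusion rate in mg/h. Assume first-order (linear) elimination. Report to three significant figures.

Equivalent systemic input: infusion rate = F·D/τ.
Rate = 0.91 × 956 / 6 = 145.0 mg/h

145 mg/h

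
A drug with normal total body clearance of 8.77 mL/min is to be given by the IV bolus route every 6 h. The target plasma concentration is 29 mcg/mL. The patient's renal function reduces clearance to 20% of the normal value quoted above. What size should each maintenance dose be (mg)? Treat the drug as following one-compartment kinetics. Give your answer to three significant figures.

18.3 mg

Convert clearance: 8.77 mL/min × 60 min/h ÷ 1000 mL/L = 0.5262 L/h
Patient clearance = 0.2 × 0.5262 = 0.1052 L/h
D = CL × Css × τ = 0.1052 × 29 × 6 = 18.30 mg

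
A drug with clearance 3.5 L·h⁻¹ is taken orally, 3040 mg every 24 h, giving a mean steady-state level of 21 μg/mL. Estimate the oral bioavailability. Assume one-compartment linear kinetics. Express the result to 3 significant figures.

F·D/τ = CL·Css at steady state → F = CL·Css·τ / D.
F = 3.5 × 21 × 24 / 3040 = 0.580

0.580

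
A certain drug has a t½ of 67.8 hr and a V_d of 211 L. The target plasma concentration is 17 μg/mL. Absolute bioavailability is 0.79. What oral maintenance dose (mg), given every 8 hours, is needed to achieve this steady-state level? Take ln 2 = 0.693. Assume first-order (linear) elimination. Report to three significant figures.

371 mg

CL = 0.693 × Vd / t½ = 0.693 × 211.0 / 67.8 = 2.157 L/h
D = CL × Css × τ / F = 2.157 × 17 × 8 / 0.79 = 371.3 mg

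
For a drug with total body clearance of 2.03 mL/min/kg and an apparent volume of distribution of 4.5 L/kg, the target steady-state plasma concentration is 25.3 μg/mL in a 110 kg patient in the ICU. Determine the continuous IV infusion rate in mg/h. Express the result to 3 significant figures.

CL = 2.03 mL/min/kg × 110 kg = 223.3 mL/min = 223.3 × 60/1000 = 13.40 L/h
Maintenance depends on clearance, not Vd — rate in must match rate out.
Infusion rate = CL · Css = 13.40 L/h × 25.3 mg/L = 339.0 mg/h

339 mg/h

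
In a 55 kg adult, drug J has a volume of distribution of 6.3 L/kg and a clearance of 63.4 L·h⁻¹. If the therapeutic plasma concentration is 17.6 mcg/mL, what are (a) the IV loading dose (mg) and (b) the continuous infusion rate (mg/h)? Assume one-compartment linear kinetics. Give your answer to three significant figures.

(a) 6100 mg; (b) 1120 mg/h

Vd = 6.3 L/kg × 55 kg = 346.5 L
LD = Vd · C_target = 346.5 × 17.6 = 6098 mg
Maintenance infusion rate = CL × Css = 63.40 × 17.6 = 1116 mg/h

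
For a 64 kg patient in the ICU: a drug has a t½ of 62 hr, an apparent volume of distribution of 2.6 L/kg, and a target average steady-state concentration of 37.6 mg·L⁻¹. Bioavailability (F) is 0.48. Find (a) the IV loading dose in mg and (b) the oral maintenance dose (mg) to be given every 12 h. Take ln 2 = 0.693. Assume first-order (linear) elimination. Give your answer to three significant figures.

(a) 6260 mg; (b) 1750 mg

Vd(total) = 64 kg × 2.6 L/kg = 166.4 L
LD = Vd × C = 166.4 × 37.6 = 6257 mg
CL = 0.693 × Vd / t½ = 0.693 × 166.4 / 62 = 1.860 L/h
D = CL × Css × τ / F = 1.860 × 37.6 × 12 / 0.48 = 1748 mg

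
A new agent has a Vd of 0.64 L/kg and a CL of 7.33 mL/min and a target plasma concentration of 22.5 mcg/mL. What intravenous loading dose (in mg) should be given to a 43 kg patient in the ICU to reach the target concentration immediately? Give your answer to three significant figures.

Total Vd = 0.64 × 43 = 27.52 L
LD = Vd × C = 27.52 × 22.50 = 619.2 mg

619 mg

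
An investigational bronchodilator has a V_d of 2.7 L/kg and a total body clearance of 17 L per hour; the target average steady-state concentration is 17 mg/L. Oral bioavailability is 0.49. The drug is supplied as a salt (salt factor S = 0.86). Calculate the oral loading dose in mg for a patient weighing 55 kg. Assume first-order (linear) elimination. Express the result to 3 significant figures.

Vd(total) = 55 kg × 2.7 L/kg = 148.5 L
LD is governed by Vd — clearance does not enter the loading-dose calculation.
LD = Vd × C / F / S = 148.5 × 17.00 / 0.49 / 0.86 = 5991 mg

5990 mg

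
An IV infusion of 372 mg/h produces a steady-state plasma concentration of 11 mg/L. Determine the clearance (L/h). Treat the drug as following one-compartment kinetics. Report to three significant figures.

33.8 L/h

At steady state, infusion rate = CL × Css, so CL = rate / Css.
CL = 372 / 11 = 33.82 L/h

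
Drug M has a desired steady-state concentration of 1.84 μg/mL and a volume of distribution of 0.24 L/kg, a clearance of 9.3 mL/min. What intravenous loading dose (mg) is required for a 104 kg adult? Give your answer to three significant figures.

Total Vd = 0.24 × 104 = 24.96 L
LD = Vd × C = 24.96 × 1.840 = 45.93 mg

45.9 mg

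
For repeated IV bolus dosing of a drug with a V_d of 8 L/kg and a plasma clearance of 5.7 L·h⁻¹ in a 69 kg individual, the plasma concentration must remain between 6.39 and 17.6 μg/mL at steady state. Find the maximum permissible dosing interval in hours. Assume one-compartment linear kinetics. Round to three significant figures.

98.1 h

Vd(total) = 69 kg × 8 L/kg = 552.0 L
k = CL / Vd = 5.700 / 552.0 = 0.01033 h⁻¹
Between IV bolus doses, concentration decays as C = C₀·e^(−kτ), so C_peak/C_trough = e^(kτ).
τ_max = ln(C_peak/C_trough) / k = ln(17.6/6.39) / 0.01033 = 1.013 / 0.01033 = 98.06 h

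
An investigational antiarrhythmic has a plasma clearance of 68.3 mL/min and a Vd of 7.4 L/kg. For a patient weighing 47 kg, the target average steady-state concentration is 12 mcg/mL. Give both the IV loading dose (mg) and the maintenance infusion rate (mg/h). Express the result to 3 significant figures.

(a) 4170 mg; (b) 49.2 mg/h

Vd = 7.4 L/kg × 47 kg = 347.8 L
LD = Vd · C_target = 347.8 × 12 = 4174 mg
CL = 68.3 mL/min × 60/1000 = 4.098 L/h
Maintenance: replace elimination → rate = CL × Css = 4.098 × 12 = 49.18 mg/h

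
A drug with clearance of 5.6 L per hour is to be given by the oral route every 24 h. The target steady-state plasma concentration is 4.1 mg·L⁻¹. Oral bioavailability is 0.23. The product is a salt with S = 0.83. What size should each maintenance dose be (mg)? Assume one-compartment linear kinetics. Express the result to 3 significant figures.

D = CL × Css × τ / F / S = 5.600 × 4.1 × 24 / 0.23 / 0.83 = 2887 mg

2890 mg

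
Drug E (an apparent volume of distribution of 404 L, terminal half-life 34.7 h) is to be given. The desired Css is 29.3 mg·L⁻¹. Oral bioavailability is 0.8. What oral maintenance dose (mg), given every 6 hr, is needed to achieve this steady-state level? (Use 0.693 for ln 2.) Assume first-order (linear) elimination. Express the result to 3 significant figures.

1770 mg

k = 0.693/34.7 = 0.01997 h⁻¹, so CL = k·Vd = 0.01997 × 404.0 = 8.068 L/h
D = CL × Css × τ / F = 8.068 × 29.3 × 6 / 0.8 = 1773 mg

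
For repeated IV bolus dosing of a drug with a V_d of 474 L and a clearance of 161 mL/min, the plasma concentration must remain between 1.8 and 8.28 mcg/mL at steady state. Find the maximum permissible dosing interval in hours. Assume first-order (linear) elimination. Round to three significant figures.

74.9 h

CL = 161 mL/min = 161 × 0.06 = 9.660 L/h
k = CL / Vd = 9.660 / 474.0 = 0.02038 h⁻¹
Between IV bolus doses, concentration decays as C = C₀·e^(−kτ), so C_peak/C_trough = e^(kτ).
τ_max = ln(C_peak/C_trough) / k = ln(8.28/1.8) / 0.02038 = 1.526 / 0.02038 = 74.88 h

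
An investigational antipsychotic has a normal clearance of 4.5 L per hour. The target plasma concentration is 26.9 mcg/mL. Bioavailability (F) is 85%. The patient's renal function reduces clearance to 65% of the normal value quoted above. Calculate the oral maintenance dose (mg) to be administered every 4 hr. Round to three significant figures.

370 mg

Patient clearance = 0.65 × 4.500 = 2.925 L/h
D = CL × Css × τ / F = 2.925 × 26.9 × 4 / 0.85 = 370.3 mg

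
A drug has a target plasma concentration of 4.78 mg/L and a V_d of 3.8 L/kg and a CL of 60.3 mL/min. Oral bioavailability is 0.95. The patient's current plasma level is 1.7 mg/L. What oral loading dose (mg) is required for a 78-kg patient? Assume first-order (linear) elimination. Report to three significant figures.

Vd = 3.8 L/kg × 78 kg = 296.4 L
The loading dose fills Vd to the target concentration.
Concentration deficit ΔC = 4.78 − 1.7 = 3.080 mg/L
LD = Vd × ΔC / F = 296.4 × 3.080 / 0.95 = 961.0 mg

961 mg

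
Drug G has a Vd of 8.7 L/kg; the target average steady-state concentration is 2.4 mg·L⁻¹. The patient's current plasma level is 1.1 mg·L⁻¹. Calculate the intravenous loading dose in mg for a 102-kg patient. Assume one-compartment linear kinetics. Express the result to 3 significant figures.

1150 mg

Total Vd = 8.7 × 102 = 887.4 L
Concentration deficit ΔC = 2.4 − 1.1 = 1.300 mg/L
LD = Vd × ΔC = 887.4 × 1.300 = 1154 mg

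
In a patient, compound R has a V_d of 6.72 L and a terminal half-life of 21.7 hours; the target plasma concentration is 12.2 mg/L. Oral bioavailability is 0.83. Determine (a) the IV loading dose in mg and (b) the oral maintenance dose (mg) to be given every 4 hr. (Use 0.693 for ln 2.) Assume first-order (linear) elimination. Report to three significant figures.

LD = Vd × C = 6.720 × 12.2 = 81.98 mg
CL = 0.693 × Vd / t½ = 0.693 × 6.720 / 21.7 = 0.2146 L/h
D = CL × Css × τ / F = 0.2146 × 12.2 × 4 / 0.83 = 12.62 mg

(a) 82.0 mg; (b) 12.6 mg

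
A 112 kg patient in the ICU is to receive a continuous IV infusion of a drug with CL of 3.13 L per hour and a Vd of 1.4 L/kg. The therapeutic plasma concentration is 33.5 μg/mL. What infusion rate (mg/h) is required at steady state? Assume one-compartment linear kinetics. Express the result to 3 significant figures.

Rate = CL × Css = 3.130 × 33.5 = 104.9 mg/h

105 mg/h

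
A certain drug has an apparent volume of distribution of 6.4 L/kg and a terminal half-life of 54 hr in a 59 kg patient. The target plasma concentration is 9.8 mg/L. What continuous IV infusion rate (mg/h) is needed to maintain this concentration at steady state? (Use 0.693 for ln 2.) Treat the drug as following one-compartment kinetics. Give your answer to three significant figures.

Vd(total) = 59 kg × 6.4 L/kg = 377.6 L
CL = ln 2 · Vd / t½ = 0.693 × 377.6 / 54 = 4.846 L/h
Infusion rate = CL × Css = 4.846 × 9.8 = 47.49 mg/h

47.5 mg/h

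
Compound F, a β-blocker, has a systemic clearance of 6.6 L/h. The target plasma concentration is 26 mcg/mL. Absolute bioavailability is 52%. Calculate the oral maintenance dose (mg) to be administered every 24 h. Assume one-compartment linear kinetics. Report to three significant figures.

At steady state, dose per interval replaces the amount cleared in that interval: F·D/τ = CL·Css.
D = CL × Css × τ / F = 6.600 × 26 × 24 / 0.52 = 7920 mg

7920 mg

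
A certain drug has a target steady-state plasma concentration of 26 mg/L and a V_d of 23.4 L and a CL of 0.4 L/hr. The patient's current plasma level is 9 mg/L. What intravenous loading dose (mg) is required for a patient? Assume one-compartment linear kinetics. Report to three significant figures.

Concentration deficit ΔC = 26 − 9 = 17.00 mg/L
LD = Vd × ΔC = 23.40 × 17.00 = 397.8 mg

398 mg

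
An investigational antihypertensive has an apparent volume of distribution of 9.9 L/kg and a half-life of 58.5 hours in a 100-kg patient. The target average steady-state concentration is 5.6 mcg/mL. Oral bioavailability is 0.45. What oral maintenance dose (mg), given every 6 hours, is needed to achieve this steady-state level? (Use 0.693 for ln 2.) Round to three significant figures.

876 mg

Vd(total) = 100 kg × 9.9 L/kg = 990.0 L
CL = 0.693 × Vd / t½ = 0.693 × 990.0 / 58.5 = 11.73 L/h
D = CL × Css × τ / F = 11.73 × 5.6 × 6 / 0.45 = 875.8 mg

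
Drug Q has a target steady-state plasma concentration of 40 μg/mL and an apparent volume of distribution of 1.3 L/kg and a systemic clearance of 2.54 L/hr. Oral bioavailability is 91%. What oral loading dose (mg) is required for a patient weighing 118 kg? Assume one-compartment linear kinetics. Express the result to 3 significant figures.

Vd = 1.3 L/kg × 118 kg = 153.4 L
The loading dose fills Vd to the target concentration; clearance is irrelevant here.
LD = Vd × C / F = 153.4 × 40.00 / 0.91 = 6743 mg

6740 mg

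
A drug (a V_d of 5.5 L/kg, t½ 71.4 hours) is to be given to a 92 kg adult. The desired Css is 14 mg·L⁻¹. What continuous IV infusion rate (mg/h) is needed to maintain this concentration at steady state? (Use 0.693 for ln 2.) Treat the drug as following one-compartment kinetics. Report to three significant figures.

Vd = 5.5 L/kg × 92 kg = 506.0 L
CL = ln 2 · Vd / t½ = 0.693 × 506.0 / 71.4 = 4.911 L/h
Infusion rate = CL × Css = 4.911 × 14 = 68.75 mg/h

68.8 mg/h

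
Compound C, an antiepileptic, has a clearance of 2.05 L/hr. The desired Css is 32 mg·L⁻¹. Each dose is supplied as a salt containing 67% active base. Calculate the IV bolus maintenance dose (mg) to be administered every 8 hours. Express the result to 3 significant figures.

783 mg

D = CL × Css × τ / S = 2.050 × 32 × 8 / 0.67 = 783.3 mg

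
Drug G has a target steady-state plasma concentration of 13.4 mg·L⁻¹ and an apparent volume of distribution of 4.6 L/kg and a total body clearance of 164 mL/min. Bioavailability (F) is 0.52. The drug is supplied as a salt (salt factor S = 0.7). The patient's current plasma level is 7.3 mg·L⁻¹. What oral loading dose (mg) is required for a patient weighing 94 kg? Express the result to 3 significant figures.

Vd = 4.6 L/kg × 94 kg = 432.4 L
The loading dose fills Vd to the target concentration; clearance is irrelevant here.
Concentration deficit ΔC = 13.4 − 7.3 = 6.100 mg/L
LD = Vd × ΔC / F / S = 432.4 × 6.100 / 0.52 / 0.7 = 7246 mg

7250 mg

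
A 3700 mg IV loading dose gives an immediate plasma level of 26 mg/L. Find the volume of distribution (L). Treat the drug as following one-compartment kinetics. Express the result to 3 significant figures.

142 L

Immediately after an IV bolus, C₀ = Dose / Vd, so Vd = Dose / C₀.
Vd = 3700 / 26 = 142.3 L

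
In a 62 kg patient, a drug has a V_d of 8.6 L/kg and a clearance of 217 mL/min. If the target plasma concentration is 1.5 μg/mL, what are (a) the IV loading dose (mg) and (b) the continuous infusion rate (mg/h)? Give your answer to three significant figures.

(a) 800 mg; (b) 19.5 mg/h

Total Vd = 8.6 × 62 = 533.2 L
Loading dose = Vd × C = 533.2 × 1.5 = 799.8 mg
Convert clearance: 217 mL/min × 60 min/h ÷ 1000 mL/L = 13.02 L/h
Infusion rate = 13.02 L/h × 1.5 mg/L = 19.53 mg/h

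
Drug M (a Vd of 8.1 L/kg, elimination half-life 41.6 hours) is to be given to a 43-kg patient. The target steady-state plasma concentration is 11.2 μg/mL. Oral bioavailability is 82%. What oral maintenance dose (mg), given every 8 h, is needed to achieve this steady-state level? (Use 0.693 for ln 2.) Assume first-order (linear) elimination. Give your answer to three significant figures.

Total Vd = 8.1 × 43 = 348.3 L
k = 0.693/41.6 = 0.01666 h⁻¹, so CL = k·Vd = 0.01666 × 348.3 = 5.803 L/h
D = CL × Css × τ / F = 5.803 × 11.2 × 8 / 0.82 = 634.1 mg

634 mg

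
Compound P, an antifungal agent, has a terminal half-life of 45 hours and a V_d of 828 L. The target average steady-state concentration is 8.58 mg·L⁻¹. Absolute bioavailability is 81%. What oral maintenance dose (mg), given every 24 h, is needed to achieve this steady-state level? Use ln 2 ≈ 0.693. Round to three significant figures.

k = 0.693/45 = 0.01540 h⁻¹, so CL = k·Vd = 0.01540 × 828.0 = 12.75 L/h
D = CL × Css × τ / F = 12.75 × 8.58 × 24 / 0.81 = 3241 mg

3240 mg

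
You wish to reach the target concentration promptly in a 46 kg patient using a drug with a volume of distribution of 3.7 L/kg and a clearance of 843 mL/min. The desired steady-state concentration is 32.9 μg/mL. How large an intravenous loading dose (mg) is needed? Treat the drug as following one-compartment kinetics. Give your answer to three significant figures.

Vd(total) = 46 kg × 3.7 L/kg = 170.2 L
The loading dose fills Vd to the target concentration.
LD = Vd × C = 170.2 × 32.90 = 5600 mg

5600 mg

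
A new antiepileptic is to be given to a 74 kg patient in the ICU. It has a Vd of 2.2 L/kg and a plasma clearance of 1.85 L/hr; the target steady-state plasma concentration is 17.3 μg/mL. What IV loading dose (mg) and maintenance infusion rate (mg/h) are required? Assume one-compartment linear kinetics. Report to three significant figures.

Vd(total) = 74 kg × 2.2 L/kg = 162.8 L
LD = Vd · C_target = 162.8 × 17.3 = 2816 mg
Maintenance infusion rate = CL × Css = 1.850 × 17.3 = 32.01 mg/h

(a) 2820 mg; (b) 32.0 mg/h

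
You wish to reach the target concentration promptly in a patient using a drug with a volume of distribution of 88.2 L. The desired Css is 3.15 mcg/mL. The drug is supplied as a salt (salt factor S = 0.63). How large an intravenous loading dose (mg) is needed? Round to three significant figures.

441 mg

The loading dose fills Vd to the target concentration.
LD = Vd × C / S = 88.20 × 3.150 / 0.63 = 441.0 mg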